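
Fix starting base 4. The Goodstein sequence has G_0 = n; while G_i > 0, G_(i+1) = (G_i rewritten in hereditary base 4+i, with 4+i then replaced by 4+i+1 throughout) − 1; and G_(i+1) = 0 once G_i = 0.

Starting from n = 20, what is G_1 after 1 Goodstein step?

29

G_0 = 20. HB_4(20) = 4^2 + 4. Bump = 30. G_1 = 29.
G_1 = 29. HB_5(29) = 5^2 + 4. Bump = 40. G_2 = 39.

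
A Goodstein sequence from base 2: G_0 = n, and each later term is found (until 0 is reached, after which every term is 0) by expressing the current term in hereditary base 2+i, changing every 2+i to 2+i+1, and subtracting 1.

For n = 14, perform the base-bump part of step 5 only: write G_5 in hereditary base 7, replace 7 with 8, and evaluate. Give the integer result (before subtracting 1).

step 0: 14 = 2^(2 + 1) + 2^2 + 2; sub 3 for 2: 3^(3 + 1) + 3^3 + 3; = 111; G_1 = 111−1 = 110
step 1: 110 = 3^(3 + 1) + 3^3 + 2; sub 4 for 3: 4^(4 + 1) + 4^4 + 2; = 1282; G_2 = 1282−1 = 1281
step 2: 1281 = 4^(4 + 1) + 4^4 + 1; sub 5 for 4: 5^(5 + 1) + 5^5 + 1; = 18751; G_3 = 18751−1 = 18750
step 3: 18750 = 5^(5 + 1) + 5^5; sub 6 for 5: 6^(6 + 1) + 6^6; = 326592; G_4 = 326592−1 = 326591
step 4: 326591 = 6^(6 + 1) + 5·6^5 + 5·6^4 + 5·6^3 + 5·6^2 + 5·6 + 5; sub 7 for 6: 7^(7 + 1) + 5·7^5 + 5·7^4 + 5·7^3 + 5·7^2 + 5·7 + 5; = 5862841; G_5 = 5862841−1 = 5862840

134404972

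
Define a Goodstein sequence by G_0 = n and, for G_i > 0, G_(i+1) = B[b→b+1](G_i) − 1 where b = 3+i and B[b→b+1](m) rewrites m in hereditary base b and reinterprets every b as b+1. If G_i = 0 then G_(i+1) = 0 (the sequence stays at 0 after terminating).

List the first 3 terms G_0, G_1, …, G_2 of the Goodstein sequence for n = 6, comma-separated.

6, 7, 7

G_0=6  [base 3] 2·3  →[3↦4]→  2·4 = 8  −1 ⇒ G_1=7
G_1=7  [base 4] 4 + 3  →[4↦5]→  5 + 3 = 8  −1 ⇒ G_2=7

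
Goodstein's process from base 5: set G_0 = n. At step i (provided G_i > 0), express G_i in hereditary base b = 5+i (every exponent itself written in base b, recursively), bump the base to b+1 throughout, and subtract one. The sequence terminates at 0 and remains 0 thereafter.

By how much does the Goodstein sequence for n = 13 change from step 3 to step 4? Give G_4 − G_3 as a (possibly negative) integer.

1

G_0=13  [base 5] 2·5 + 3  →[5↦6]→  2·6 + 3 = 15  −1 ⇒ G_1=14
G_1=14  [base 6] 2·6 + 2  →[6↦7]→  2·7 + 2 = 16  −1 ⇒ G_2=15
G_2=15  [base 7] 2·7 + 1  →[7↦8]→  2·8 + 1 = 17  −1 ⇒ G_3=16
G_3=16  [base 8] 2·8  →[8↦9]→  2·9 = 18  −1 ⇒ G_4=17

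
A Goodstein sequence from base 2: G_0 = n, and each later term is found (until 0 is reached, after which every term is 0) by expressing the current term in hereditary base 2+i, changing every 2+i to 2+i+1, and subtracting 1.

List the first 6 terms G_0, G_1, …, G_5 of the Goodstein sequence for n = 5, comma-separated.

(0) 5|_2 = 2^2 + 1 ↦ 3^3 + 1|_3 = 28 ⇒ 27
(1) 27|_3 = 3^3 ↦ 4^4|_4 = 256 ⇒ 255
(2) 255|_4 = 3·4^3 + 3·4^2 + 3·4 + 3 ↦ 3·5^3 + 3·5^2 + 3·5 + 3|_5 = 468 ⇒ 467
(3) 467|_5 = 3·5^3 + 3·5^2 + 3·5 + 2 ↦ 3·6^3 + 3·6^2 + 3·6 + 2|_6 = 776 ⇒ 775
(4) 775|_6 = 3·6^3 + 3·6^2 + 3·6 + 1 ↦ 3·7^3 + 3·7^2 + 3·7 + 1|_7 = 1198 ⇒ 1197

5, 27, 255, 467, 775, 1197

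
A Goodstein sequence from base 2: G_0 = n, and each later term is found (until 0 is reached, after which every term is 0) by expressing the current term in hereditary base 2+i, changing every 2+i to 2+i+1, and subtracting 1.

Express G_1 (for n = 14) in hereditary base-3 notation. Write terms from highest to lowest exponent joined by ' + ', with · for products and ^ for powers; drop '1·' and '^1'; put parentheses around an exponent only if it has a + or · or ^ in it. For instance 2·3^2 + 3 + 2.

i=0: 14 = 2^(2 + 1) + 2^2 + 2 (b=2); 2→3: 3^(3 + 1) + 3^3 + 3 = 111; 111−1 = 110
i=1: 110 = 3^(3 + 1) + 3^3 + 2 (b=3); 3→4: 4^(4 + 1) + 4^4 + 2 = 1282; 1282−1 = 1281

3^(3 + 1) + 3^3 + 2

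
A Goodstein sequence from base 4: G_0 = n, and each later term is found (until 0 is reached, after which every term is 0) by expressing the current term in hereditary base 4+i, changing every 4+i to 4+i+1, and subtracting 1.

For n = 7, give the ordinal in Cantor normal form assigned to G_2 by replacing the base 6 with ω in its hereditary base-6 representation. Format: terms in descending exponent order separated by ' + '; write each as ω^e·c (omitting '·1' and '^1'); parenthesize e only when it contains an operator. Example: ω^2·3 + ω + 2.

7 —HB4→ 4 + 3 —bump→ 5 + 3 = 8 —(−1)→ 7
7 —HB5→ 5 + 2 —bump→ 6 + 2 = 8 —(−1)→ 7
7 —HB6→ 6 + 1 —bump→ 7 + 1 = 8 —(−1)→ 7

ω + 1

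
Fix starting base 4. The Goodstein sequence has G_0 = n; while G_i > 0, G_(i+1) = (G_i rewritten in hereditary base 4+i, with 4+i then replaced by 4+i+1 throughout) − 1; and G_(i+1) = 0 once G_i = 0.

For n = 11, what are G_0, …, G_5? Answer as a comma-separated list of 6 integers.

11, 12, 13, 14, 15, 15

[0] 11 ≡ 2·4 + 3 (base 4). Lift 5: 13. −1: 12.
[1] 12 ≡ 2·5 + 2 (base 5). Lift 6: 14. −1: 13.
[2] 13 ≡ 2·6 + 1 (base 6). Lift 7: 15. −1: 14.
[3] 14 ≡ 2·7 (base 7). Lift 8: 16. −1: 15.
[4] 15 ≡ 8 + 7 (base 8). Lift 9: 16. −1: 15.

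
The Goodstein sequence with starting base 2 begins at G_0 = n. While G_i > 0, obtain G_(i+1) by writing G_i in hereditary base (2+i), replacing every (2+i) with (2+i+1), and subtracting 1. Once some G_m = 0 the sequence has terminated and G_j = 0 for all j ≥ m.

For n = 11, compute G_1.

11 —HB2→ 2^(2 + 1) + 2 + 1 —bump→ 3^(3 + 1) + 3 + 1 = 85 —(−1)→ 84
84 —HB3→ 3^(3 + 1) + 3 —bump→ 4^(4 + 1) + 4 = 1028 —(−1)→ 1027

84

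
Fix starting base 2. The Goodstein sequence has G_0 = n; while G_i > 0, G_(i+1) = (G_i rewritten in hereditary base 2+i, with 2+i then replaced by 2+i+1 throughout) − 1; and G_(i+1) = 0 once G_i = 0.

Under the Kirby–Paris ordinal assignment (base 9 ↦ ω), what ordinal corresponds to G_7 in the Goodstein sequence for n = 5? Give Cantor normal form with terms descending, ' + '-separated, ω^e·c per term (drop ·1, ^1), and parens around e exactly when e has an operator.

5 —HB2→ 2^2 + 1 —bump→ 3^3 + 1 = 28 —(−1)→ 27
27 —HB3→ 3^3 —bump→ 4^4 = 256 —(−1)→ 255
255 —HB4→ 3·4^3 + 3·4^2 + 3·4 + 3 —bump→ 3·5^3 + 3·5^2 + 3·5 + 3 = 468 —(−1)→ 467
467 —HB5→ 3·5^3 + 3·5^2 + 3·5 + 2 —bump→ 3·6^3 + 3·6^2 + 3·6 + 2 = 776 —(−1)→ 775
775 —HB6→ 3·6^3 + 3·6^2 + 3·6 + 1 —bump→ 3·7^3 + 3·7^2 + 3·7 + 1 = 1198 —(−1)→ 1197
1197 —HB7→ 3·7^3 + 3·7^2 + 3·7 —bump→ 3·8^3 + 3·8^2 + 3·8 = 1752 —(−1)→ 1751
1751 —HB8→ 3·8^3 + 3·8^2 + 2·8 + 7 —bump→ 3·9^3 + 3·9^2 + 2·9 + 7 = 2455 —(−1)→ 2454
2454 —HB9→ 3·9^3 + 3·9^2 + 2·9 + 6 —bump→ 3·10^3 + 3·10^2 + 2·10 + 6 = 3326 —(−1)→ 3325

ω^3·3 + ω^2·3 + ω·2 + 6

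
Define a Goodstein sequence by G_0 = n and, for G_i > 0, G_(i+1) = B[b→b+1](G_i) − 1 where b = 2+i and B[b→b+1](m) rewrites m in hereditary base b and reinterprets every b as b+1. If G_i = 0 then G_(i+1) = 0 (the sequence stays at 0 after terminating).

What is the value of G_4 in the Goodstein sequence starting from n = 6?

G_0 = 6. HB_2(6) = 2^2 + 2. Bump = 30. G_1 = 29.
G_1 = 29. HB_3(29) = 3^3 + 2. Bump = 258. G_2 = 257.
G_2 = 257. HB_4(257) = 4^4 + 1. Bump = 3126. G_3 = 3125.
G_3 = 3125. HB_5(3125) = 5^5. Bump = 46656. G_4 = 46655.
G_4 = 46655. HB_6(46655) = 5·6^5 + 5·6^4 + 5·6^3 + 5·6^2 + 5·6 + 5. Bump = 98040. G_5 = 98039.

46655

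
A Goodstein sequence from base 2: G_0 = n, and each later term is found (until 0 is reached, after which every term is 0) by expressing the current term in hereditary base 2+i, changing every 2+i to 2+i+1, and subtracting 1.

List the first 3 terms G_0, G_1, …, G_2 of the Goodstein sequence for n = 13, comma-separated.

13, 108, 1279

[0] 13 ≡ 2^(2 + 1) + 2^2 + 1 (base 2). Lift 3: 109. −1: 108.
[1] 108 ≡ 3^(3 + 1) + 3^3 (base 3). Lift 4: 1280. −1: 1279.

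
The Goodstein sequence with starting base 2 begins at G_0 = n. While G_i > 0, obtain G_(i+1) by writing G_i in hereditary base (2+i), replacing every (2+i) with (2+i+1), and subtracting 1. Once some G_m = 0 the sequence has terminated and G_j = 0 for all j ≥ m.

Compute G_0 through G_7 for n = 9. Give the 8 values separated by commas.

9, 81, 1023, 9842, 140743, 2471826, 50333399, 1162263921

(0) 9|_2 = 2^(2 + 1) + 1 ↦ 3^(3 + 1) + 1|_3 = 82 ⇒ 81
(1) 81|_3 = 3^(3 + 1) ↦ 4^(4 + 1)|_4 = 1024 ⇒ 1023
(2) 1023|_4 = 3·4^4 + 3·4^3 + 3·4^2 + 3·4 + 3 ↦ 3·5^5 + 3·5^3 + 3·5^2 + 3·5 + 3|_5 = 9843 ⇒ 9842
(3) 9842|_5 = 3·5^5 + 3·5^3 + 3·5^2 + 3·5 + 2 ↦ 3·6^6 + 3·6^3 + 3·6^2 + 3·6 + 2|_6 = 140744 ⇒ 140743
(4) 140743|_6 = 3·6^6 + 3·6^3 + 3·6^2 + 3·6 + 1 ↦ 3·7^7 + 3·7^3 + 3·7^2 + 3·7 + 1|_7 = 2471827 ⇒ 2471826
(5) 2471826|_7 = 3·7^7 + 3·7^3 + 3·7^2 + 3·7 ↦ 3·8^8 + 3·8^3 + 3·8^2 + 3·8|_8 = 50333400 ⇒ 50333399
(6) 50333399|_8 = 3·8^8 + 3·8^3 + 3·8^2 + 2·8 + 7 ↦ 3·9^9 + 3·9^3 + 3·9^2 + 2·9 + 7|_9 = 1162263922 ⇒ 1162263921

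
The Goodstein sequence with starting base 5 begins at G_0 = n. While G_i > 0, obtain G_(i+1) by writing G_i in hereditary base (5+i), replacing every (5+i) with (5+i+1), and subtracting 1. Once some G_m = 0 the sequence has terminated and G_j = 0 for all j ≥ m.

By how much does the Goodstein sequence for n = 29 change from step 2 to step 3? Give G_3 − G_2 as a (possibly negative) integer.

i=0: 29 = 5^2 + 4 (b=5); 5→6: 6^2 + 4 = 40; 40−1 = 39
i=1: 39 = 6^2 + 3 (b=6); 6→7: 7^2 + 3 = 52; 52−1 = 51
i=2: 51 = 7^2 + 2 (b=7); 7→8: 8^2 + 2 = 66; 66−1 = 65

14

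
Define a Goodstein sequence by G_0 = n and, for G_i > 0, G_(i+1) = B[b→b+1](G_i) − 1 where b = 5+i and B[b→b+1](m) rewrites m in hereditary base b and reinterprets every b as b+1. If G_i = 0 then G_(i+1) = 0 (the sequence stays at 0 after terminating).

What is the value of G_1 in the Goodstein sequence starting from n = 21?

step 0: 21 = 4·5 + 1; sub 6 for 5: 4·6 + 1; = 25; G_1 = 25−1 = 24
step 1: 24 = 4·6; sub 7 for 6: 4·7; = 28; G_2 = 28−1 = 27

24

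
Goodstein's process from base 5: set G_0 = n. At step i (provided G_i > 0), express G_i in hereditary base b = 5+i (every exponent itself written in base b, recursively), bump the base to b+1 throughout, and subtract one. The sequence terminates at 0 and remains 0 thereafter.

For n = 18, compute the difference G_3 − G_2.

2

step 0: 18 = 3·5 + 3; sub 6 for 5: 3·6 + 3; = 21; G_1 = 21−1 = 20
step 1: 20 = 3·6 + 2; sub 7 for 6: 3·7 + 2; = 23; G_2 = 23−1 = 22
step 2: 22 = 3·7 + 1; sub 8 for 7: 3·8 + 1; = 25; G_3 = 25−1 = 24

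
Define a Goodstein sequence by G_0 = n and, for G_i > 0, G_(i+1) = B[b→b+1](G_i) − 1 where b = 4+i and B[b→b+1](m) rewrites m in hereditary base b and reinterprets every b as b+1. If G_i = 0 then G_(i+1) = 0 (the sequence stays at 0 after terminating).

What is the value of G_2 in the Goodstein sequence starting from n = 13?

17

step 0: 13 = 3·4 + 1; sub 5 for 4: 3·5 + 1; = 16; G_1 = 16−1 = 15
step 1: 15 = 3·5; sub 6 for 5: 3·6; = 18; G_2 = 18−1 = 17
step 2: 17 = 2·6 + 5; sub 7 for 6: 2·7 + 5; = 19; G_3 = 19−1 = 18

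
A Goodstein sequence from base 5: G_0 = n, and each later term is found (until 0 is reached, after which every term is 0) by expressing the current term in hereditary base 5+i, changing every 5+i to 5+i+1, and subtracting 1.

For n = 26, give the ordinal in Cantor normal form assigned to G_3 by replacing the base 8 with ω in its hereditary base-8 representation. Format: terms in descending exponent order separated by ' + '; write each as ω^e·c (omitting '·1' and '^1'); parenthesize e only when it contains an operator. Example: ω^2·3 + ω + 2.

ω·6 + 5

[0] 26 ≡ 5^2 + 1 (base 5). Lift 6: 37. −1: 36.
[1] 36 ≡ 6^2 (base 6). Lift 7: 49. −1: 48.
[2] 48 ≡ 6·7 + 6 (base 7). Lift 8: 54. −1: 53.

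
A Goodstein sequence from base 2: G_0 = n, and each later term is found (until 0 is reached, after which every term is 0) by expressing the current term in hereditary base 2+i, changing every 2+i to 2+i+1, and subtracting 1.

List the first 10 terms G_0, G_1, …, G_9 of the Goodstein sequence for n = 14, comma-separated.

14, 110, 1281, 18750, 326591, 5862840, 134404971, 3487116548, 100000555551, 3138429262496

G_0 = 14. HB_2(14) = 2^(2 + 1) + 2^2 + 2. Bump = 111. G_1 = 110.
G_1 = 110. HB_3(110) = 3^(3 + 1) + 3^3 + 2. Bump = 1282. G_2 = 1281.
G_2 = 1281. HB_4(1281) = 4^(4 + 1) + 4^4 + 1. Bump = 18751. G_3 = 18750.
G_3 = 18750. HB_5(18750) = 5^(5 + 1) + 5^5. Bump = 326592. G_4 = 326591.
G_4 = 326591. HB_6(326591) = 6^(6 + 1) + 5·6^5 + 5·6^4 + 5·6^3 + 5·6^2 + 5·6 + 5. Bump = 5862841. G_5 = 5862840.
G_5 = 5862840. HB_7(5862840) = 7^(7 + 1) + 5·7^5 + 5·7^4 + 5·7^3 + 5·7^2 + 5·7 + 4. Bump = 134404972. G_6 = 134404971.
G_6 = 134404971. HB_8(134404971) = 8^(8 + 1) + 5·8^5 + 5·8^4 + 5·8^3 + 5·8^2 + 5·8 + 3. Bump = 3487116549. G_7 = 3487116548.
G_7 = 3487116548. HB_9(3487116548) = 9^(9 + 1) + 5·9^5 + 5·9^4 + 5·9^3 + 5·9^2 + 5·9 + 2. Bump = 100000555552. G_8 = 100000555551.
G_8 = 100000555551. HB_10(100000555551) = 10^(10 + 1) + 5·10^5 + 5·10^4 + 5·10^3 + 5·10^2 + 5·10 + 1. Bump = 3138429262497. G_9 = 3138429262496.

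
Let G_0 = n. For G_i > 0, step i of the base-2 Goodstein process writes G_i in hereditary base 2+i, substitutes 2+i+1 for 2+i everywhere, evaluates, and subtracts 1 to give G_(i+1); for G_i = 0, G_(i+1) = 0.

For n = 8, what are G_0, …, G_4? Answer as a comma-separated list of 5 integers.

(0) 8|_2 = 2^(2 + 1) ↦ 3^(3 + 1)|_3 = 81 ⇒ 80
(1) 80|_3 = 2·3^3 + 2·3^2 + 2·3 + 2 ↦ 2·4^4 + 2·4^2 + 2·4 + 2|_4 = 554 ⇒ 553
(2) 553|_4 = 2·4^4 + 2·4^2 + 2·4 + 1 ↦ 2·5^5 + 2·5^2 + 2·5 + 1|_5 = 6311 ⇒ 6310
(3) 6310|_5 = 2·5^5 + 2·5^2 + 2·5 ↦ 2·6^6 + 2·6^2 + 2·6|_6 = 93396 ⇒ 93395

8, 80, 553, 6310, 93395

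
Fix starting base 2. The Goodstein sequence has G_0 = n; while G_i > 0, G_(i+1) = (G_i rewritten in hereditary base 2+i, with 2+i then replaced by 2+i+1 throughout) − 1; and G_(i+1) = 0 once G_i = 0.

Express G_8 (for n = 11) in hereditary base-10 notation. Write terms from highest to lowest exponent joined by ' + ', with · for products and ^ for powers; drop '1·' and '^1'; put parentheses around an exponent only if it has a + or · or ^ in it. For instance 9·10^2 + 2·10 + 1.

7·10^10 + 7·10^7 + 7·10^6 + 7·10^5 + 7·10^4 + 7·10^3 + 7·10^2 + 7·10 + 5

base 2: 11 = 2^(2 + 1) + 2 + 1; at 3: 3^(3 + 1) + 3 + 1 = 85; next = 84
base 3: 84 = 3^(3 + 1) + 3; at 4: 4^(4 + 1) + 4 = 1028; next = 1027
base 4: 1027 = 4^(4 + 1) + 3; at 5: 5^(5 + 1) + 3 = 15628; next = 15627
base 5: 15627 = 5^(5 + 1) + 2; at 6: 6^(6 + 1) + 2 = 279938; next = 279937
base 6: 279937 = 6^(6 + 1) + 1; at 7: 7^(7 + 1) + 1 = 5764802; next = 5764801
base 7: 5764801 = 7^(7 + 1); at 8: 8^(8 + 1) = 134217728; next = 134217727
base 8: 134217727 = 7·8^8 + 7·8^7 + 7·8^6 + 7·8^5 + 7·8^4 + 7·8^3 + 7·8^2 + 7·8 + 7; at 9: 7·9^9 + 7·9^7 + 7·9^6 + 7·9^5 + 7·9^4 + 7·9^3 + 7·9^2 + 7·9 + 7 = 2749609303; next = 2749609302
base 9: 2749609302 = 7·9^9 + 7·9^7 + 7·9^6 + 7·9^5 + 7·9^4 + 7·9^3 + 7·9^2 + 7·9 + 6; at 10: 7·10^10 + 7·10^7 + 7·10^6 + 7·10^5 + 7·10^4 + 7·10^3 + 7·10^2 + 7·10 + 6 = 70077777776; next = 70077777775
base 10: 70077777775 = 7·10^10 + 7·10^7 + 7·10^6 + 7·10^5 + 7·10^4 + 7·10^3 + 7·10^2 + 7·10 + 5; at 11: 7·11^11 + 7·11^7 + 7·11^6 + 7·11^5 + 7·11^4 + 7·11^3 + 7·11^2 + 7·11 + 5 = 1997331745491; next = 1997331745490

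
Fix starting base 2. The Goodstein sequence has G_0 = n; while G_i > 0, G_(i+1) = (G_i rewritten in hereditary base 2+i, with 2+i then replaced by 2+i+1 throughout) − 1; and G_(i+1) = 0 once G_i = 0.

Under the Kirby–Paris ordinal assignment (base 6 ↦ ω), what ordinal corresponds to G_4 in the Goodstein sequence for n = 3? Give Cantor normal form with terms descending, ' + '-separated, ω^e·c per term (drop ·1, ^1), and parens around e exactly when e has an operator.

base 2: 3 = 2 + 1; at 3: 3 + 1 = 4; next = 3
base 3: 3 = 3; at 4: 4 = 4; next = 3
base 4: 3 = 3; at 5: 3 = 3; next = 2
base 5: 2 = 2; at 6: 2 = 2; next = 1
base 6: 1 = 1; at 7: 1 = 1; next = 0

1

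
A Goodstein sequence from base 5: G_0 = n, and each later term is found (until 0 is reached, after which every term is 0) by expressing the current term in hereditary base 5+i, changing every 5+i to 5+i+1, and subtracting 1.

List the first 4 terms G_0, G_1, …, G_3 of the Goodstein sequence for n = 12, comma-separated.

i=0: 12 = 2·5 + 2 (b=5); 5→6: 2·6 + 2 = 14; 14−1 = 13
i=1: 13 = 2·6 + 1 (b=6); 6→7: 2·7 + 1 = 15; 15−1 = 14
i=2: 14 = 2·7 (b=7); 7→8: 2·8 = 16; 16−1 = 15

12, 13, 14, 15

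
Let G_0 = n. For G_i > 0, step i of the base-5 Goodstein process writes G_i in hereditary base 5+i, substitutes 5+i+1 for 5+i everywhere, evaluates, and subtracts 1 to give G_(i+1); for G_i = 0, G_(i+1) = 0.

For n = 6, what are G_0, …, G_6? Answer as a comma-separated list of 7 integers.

6, 6, 6, 5, 4, 3, 2

base 5: 6 = 5 + 1; at 6: 6 + 1 = 7; next = 6
base 6: 6 = 6; at 7: 7 = 7; next = 6
base 7: 6 = 6; at 8: 6 = 6; next = 5
base 8: 5 = 5; at 9: 5 = 5; next = 4
base 9: 4 = 4; at 10: 4 = 4; next = 3
base 10: 3 = 3; at 11: 3 = 3; next = 2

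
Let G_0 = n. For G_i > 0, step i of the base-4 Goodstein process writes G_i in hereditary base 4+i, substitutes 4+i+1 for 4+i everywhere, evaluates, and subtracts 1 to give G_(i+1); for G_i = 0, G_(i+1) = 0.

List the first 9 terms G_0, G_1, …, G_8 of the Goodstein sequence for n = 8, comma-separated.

8 —HB4→ 2·4 —bump→ 2·5 = 10 —(−1)→ 9
9 —HB5→ 5 + 4 —bump→ 6 + 4 = 10 —(−1)→ 9
9 —HB6→ 6 + 3 —bump→ 7 + 3 = 10 —(−1)→ 9
9 —HB7→ 7 + 2 —bump→ 8 + 2 = 10 —(−1)→ 9
9 —HB8→ 8 + 1 —bump→ 9 + 1 = 10 —(−1)→ 9
9 —HB9→ 9 —bump→ 10 = 10 —(−1)→ 9
9 —HB10→ 9 —bump→ 9 = 9 —(−1)→ 8
8 —HB11→ 8 —bump→ 8 = 8 —(−1)→ 7

8, 9, 9, 9, 9, 9, 9, 8, 7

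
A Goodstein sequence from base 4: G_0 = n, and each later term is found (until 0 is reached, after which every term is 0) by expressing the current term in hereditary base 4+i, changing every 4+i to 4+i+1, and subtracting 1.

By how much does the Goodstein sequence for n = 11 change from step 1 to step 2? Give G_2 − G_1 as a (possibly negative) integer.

1

(0) 11|_4 = 2·4 + 3 ↦ 2·5 + 3|_5 = 13 ⇒ 12
(1) 12|_5 = 2·5 + 2 ↦ 2·6 + 2|_6 = 14 ⇒ 13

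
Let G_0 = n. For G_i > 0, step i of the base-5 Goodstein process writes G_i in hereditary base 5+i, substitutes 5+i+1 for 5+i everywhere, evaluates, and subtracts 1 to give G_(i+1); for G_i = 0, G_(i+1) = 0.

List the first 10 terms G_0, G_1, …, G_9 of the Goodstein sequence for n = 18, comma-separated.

18, 20, 22, 24, 26, 27, 28, 29, 30, 31

(0) 18|_5 = 3·5 + 3 ↦ 3·6 + 3|_6 = 21 ⇒ 20
(1) 20|_6 = 3·6 + 2 ↦ 3·7 + 2|_7 = 23 ⇒ 22
(2) 22|_7 = 3·7 + 1 ↦ 3·8 + 1|_8 = 25 ⇒ 24
(3) 24|_8 = 3·8 ↦ 3·9|_9 = 27 ⇒ 26
(4) 26|_9 = 2·9 + 8 ↦ 2·10 + 8|_10 = 28 ⇒ 27
(5) 27|_10 = 2·10 + 7 ↦ 2·11 + 7|_11 = 29 ⇒ 28
(6) 28|_11 = 2·11 + 6 ↦ 2·12 + 6|_12 = 30 ⇒ 29
(7) 29|_12 = 2·12 + 5 ↦ 2·13 + 5|_13 = 31 ⇒ 30
(8) 30|_13 = 2·13 + 4 ↦ 2·14 + 4|_14 = 32 ⇒ 31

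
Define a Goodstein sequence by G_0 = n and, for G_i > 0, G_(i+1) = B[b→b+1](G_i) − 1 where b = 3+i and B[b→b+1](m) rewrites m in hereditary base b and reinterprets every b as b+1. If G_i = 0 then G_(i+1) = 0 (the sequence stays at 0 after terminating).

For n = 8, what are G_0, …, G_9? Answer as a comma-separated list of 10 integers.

(0) 8|_3 = 2·3 + 2 ↦ 2·4 + 2|_4 = 10 ⇒ 9
(1) 9|_4 = 2·4 + 1 ↦ 2·5 + 1|_5 = 11 ⇒ 10
(2) 10|_5 = 2·5 ↦ 2·6|_6 = 12 ⇒ 11
(3) 11|_6 = 6 + 5 ↦ 7 + 5|_7 = 12 ⇒ 11
(4) 11|_7 = 7 + 4 ↦ 8 + 4|_8 = 12 ⇒ 11
(5) 11|_8 = 8 + 3 ↦ 9 + 3|_9 = 12 ⇒ 11
(6) 11|_9 = 9 + 2 ↦ 10 + 2|_10 = 12 ⇒ 11
(7) 11|_10 = 10 + 1 ↦ 11 + 1|_11 = 12 ⇒ 11
(8) 11|_11 = 11 ↦ 12|_12 = 12 ⇒ 11

8, 9, 10, 11, 11, 11, 11, 11, 11, 11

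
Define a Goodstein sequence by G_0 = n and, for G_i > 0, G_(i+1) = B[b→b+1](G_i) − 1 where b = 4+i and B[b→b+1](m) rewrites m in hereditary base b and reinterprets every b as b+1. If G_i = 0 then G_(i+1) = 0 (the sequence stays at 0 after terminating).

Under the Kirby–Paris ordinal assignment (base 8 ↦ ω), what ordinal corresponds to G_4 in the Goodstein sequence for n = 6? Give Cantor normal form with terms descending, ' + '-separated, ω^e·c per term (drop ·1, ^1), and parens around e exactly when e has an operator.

5

[0] 6 ≡ 4 + 2 (base 4). Lift 5: 7. −1: 6.
[1] 6 ≡ 5 + 1 (base 5). Lift 6: 7. −1: 6.
[2] 6 ≡ 6 (base 6). Lift 7: 7. −1: 6.
[3] 6 ≡ 6 (base 7). Lift 8: 6. −1: 5.
[4] 5 ≡ 5 (base 8). Lift 9: 5. −1: 4.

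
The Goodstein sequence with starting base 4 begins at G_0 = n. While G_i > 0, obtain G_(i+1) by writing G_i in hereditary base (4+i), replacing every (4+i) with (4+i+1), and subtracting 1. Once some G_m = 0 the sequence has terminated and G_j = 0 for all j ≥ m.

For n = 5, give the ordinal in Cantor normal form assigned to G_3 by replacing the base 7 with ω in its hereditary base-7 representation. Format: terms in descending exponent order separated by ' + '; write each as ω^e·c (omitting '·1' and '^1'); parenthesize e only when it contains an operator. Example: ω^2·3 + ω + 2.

G_0=5  [base 4] 4 + 1  →[4↦5]→  5 + 1 = 6  −1 ⇒ G_1=5
G_1=5  [base 5] 5  →[5↦6]→  6 = 6  −1 ⇒ G_2=5
G_2=5  [base 6] 5  →[6↦7]→  5 = 5  −1 ⇒ G_3=4

4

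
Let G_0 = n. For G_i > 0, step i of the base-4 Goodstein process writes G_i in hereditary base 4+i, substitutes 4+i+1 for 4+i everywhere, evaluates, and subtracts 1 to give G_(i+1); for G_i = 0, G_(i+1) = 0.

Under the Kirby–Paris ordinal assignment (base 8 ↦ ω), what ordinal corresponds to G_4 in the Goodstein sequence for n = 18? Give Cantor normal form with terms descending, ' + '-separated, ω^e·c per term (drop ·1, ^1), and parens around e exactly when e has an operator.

ω·6 + 5

G_0=18  [base 4] 4^2 + 2  →[4↦5]→  5^2 + 2 = 27  −1 ⇒ G_1=26
G_1=26  [base 5] 5^2 + 1  →[5↦6]→  6^2 + 1 = 37  −1 ⇒ G_2=36
G_2=36  [base 6] 6^2  →[6↦7]→  7^2 = 49  −1 ⇒ G_3=48
G_3=48  [base 7] 6·7 + 6  →[7↦8]→  6·8 + 6 = 54  −1 ⇒ G_4=53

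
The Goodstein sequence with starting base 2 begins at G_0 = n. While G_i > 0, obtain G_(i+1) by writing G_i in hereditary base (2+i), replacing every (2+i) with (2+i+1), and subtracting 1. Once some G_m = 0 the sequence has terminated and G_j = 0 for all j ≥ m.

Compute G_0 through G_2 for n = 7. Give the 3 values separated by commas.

7, 30, 259

[0] 7 ≡ 2^2 + 2 + 1 (base 2). Lift 3: 31. −1: 30.
[1] 30 ≡ 3^3 + 3 (base 3). Lift 4: 260. −1: 259.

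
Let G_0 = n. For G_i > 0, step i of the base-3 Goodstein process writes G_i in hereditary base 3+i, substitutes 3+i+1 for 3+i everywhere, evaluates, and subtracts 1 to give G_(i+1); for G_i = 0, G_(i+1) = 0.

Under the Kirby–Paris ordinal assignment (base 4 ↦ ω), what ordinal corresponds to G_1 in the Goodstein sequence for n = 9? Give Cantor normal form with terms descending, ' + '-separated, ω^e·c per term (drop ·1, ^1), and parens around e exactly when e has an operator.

[0] 9 ≡ 3^2 (base 3). Lift 4: 16. −1: 15.
[1] 15 ≡ 3·4 + 3 (base 4). Lift 5: 18. −1: 17.

ω·3 + 3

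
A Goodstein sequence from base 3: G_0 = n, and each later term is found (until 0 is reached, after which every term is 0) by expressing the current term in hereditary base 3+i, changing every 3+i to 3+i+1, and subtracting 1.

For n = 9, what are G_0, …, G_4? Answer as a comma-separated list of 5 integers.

[0] 9 ≡ 3^2 (base 3). Lift 4: 16. −1: 15.
[1] 15 ≡ 3·4 + 3 (base 4). Lift 5: 18. −1: 17.
[2] 17 ≡ 3·5 + 2 (base 5). Lift 6: 20. −1: 19.
[3] 19 ≡ 3·6 + 1 (base 6). Lift 7: 22. −1: 21.

9, 15, 17, 19, 21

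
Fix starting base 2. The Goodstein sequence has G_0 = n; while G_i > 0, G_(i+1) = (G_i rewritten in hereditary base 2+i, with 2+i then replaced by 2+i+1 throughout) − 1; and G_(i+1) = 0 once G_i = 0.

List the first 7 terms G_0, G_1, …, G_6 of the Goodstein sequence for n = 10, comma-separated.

G_0=10  [base 2] 2^(2 + 1) + 2  →[2↦3]→  3^(3 + 1) + 3 = 84  −1 ⇒ G_1=83
G_1=83  [base 3] 3^(3 + 1) + 2  →[3↦4]→  4^(4 + 1) + 2 = 1026  −1 ⇒ G_2=1025
G_2=1025  [base 4] 4^(4 + 1) + 1  →[4↦5]→  5^(5 + 1) + 1 = 15626  −1 ⇒ G_3=15625
G_3=15625  [base 5] 5^(5 + 1)  →[5↦6]→  6^(6 + 1) = 279936  −1 ⇒ G_4=279935
G_4=279935  [base 6] 5·6^6 + 5·6^5 + 5·6^4 + 5·6^3 + 5·6^2 + 5·6 + 5  →[6↦7]→  5·7^7 + 5·7^5 + 5·7^4 + 5·7^3 + 5·7^2 + 5·7 + 5 = 4215755  −1 ⇒ G_5=4215754
G_5=4215754  [base 7] 5·7^7 + 5·7^5 + 5·7^4 + 5·7^3 + 5·7^2 + 5·7 + 4  →[7↦8]→  5·8^8 + 5·8^5 + 5·8^4 + 5·8^3 + 5·8^2 + 5·8 + 4 = 84073324  −1 ⇒ G_6=84073323

10, 83, 1025, 15625, 279935, 4215754, 84073323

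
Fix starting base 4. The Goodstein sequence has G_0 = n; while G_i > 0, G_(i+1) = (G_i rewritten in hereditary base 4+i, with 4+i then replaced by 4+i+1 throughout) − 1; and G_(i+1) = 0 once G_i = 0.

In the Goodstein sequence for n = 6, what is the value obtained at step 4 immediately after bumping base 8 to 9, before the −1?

G_0=6  [base 4] 4 + 2  →[4↦5]→  5 + 2 = 7  −1 ⇒ G_1=6
G_1=6  [base 5] 5 + 1  →[5↦6]→  6 + 1 = 7  −1 ⇒ G_2=6
G_2=6  [base 6] 6  →[6↦7]→  7 = 7  −1 ⇒ G_3=6
G_3=6  [base 7] 6  →[7↦8]→  6 = 6  −1 ⇒ G_4=5
G_4=5  [base 8] 5  →[8↦9]→  5 = 5  −1 ⇒ G_5=4

5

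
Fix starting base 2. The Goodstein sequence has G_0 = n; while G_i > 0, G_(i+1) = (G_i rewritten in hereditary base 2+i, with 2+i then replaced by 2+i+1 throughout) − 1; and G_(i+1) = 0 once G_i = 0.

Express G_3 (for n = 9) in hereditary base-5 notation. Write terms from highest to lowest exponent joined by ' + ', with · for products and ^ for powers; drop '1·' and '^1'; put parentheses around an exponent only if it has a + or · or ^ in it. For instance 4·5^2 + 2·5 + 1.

3·5^5 + 3·5^3 + 3·5^2 + 3·5 + 2

(0) 9|_2 = 2^(2 + 1) + 1 ↦ 3^(3 + 1) + 1|_3 = 82 ⇒ 81
(1) 81|_3 = 3^(3 + 1) ↦ 4^(4 + 1)|_4 = 1024 ⇒ 1023
(2) 1023|_4 = 3·4^4 + 3·4^3 + 3·4^2 + 3·4 + 3 ↦ 3·5^5 + 3·5^3 + 3·5^2 + 3·5 + 3|_5 = 9843 ⇒ 9842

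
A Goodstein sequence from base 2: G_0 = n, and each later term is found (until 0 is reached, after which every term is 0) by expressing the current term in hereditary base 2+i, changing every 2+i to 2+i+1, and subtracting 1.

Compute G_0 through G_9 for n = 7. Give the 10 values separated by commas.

step 0: 7 = 2^2 + 2 + 1; sub 3 for 2: 3^3 + 3 + 1; = 31; G_1 = 31−1 = 30
step 1: 30 = 3^3 + 3; sub 4 for 3: 4^4 + 4; = 260; G_2 = 260−1 = 259
step 2: 259 = 4^4 + 3; sub 5 for 4: 5^5 + 3; = 3128; G_3 = 3128−1 = 3127
step 3: 3127 = 5^5 + 2; sub 6 for 5: 6^6 + 2; = 46658; G_4 = 46658−1 = 46657
step 4: 46657 = 6^6 + 1; sub 7 for 6: 7^7 + 1; = 823544; G_5 = 823544−1 = 823543
step 5: 823543 = 7^7; sub 8 for 7: 8^8; = 16777216; G_6 = 16777216−1 = 16777215
step 6: 16777215 = 7·8^7 + 7·8^6 + 7·8^5 + 7·8^4 + 7·8^3 + 7·8^2 + 7·8 + 7; sub 9 for 8: 7·9^7 + 7·9^6 + 7·9^5 + 7·9^4 + 7·9^3 + 7·9^2 + 7·9 + 7; = 37665880; G_7 = 37665880−1 = 37665879
step 7: 37665879 = 7·9^7 + 7·9^6 + 7·9^5 + 7·9^4 + 7·9^3 + 7·9^2 + 7·9 + 6; sub 10 for 9: 7·10^7 + 7·10^6 + 7·10^5 + 7·10^4 + 7·10^3 + 7·10^2 + 7·10 + 6; = 77777776; G_8 = 77777776−1 = 77777775
step 8: 77777775 = 7·10^7 + 7·10^6 + 7·10^5 + 7·10^4 + 7·10^3 + 7·10^2 + 7·10 + 5; sub 11 for 10: 7·11^7 + 7·11^6 + 7·11^5 + 7·11^4 + 7·11^3 + 7·11^2 + 7·11 + 5; = 150051214; G_9 = 150051214−1 = 150051213

7, 30, 259, 3127, 46657, 823543, 16777215, 37665879, 77777775, 150051213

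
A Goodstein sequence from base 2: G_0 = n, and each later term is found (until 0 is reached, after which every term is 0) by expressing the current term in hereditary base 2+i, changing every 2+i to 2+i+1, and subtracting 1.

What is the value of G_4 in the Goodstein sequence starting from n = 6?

(0) 6|_2 = 2^2 + 2 ↦ 3^3 + 3|_3 = 30 ⇒ 29
(1) 29|_3 = 3^3 + 2 ↦ 4^4 + 2|_4 = 258 ⇒ 257
(2) 257|_4 = 4^4 + 1 ↦ 5^5 + 1|_5 = 3126 ⇒ 3125
(3) 3125|_5 = 5^5 ↦ 6^6|_6 = 46656 ⇒ 46655
(4) 46655|_6 = 5·6^5 + 5·6^4 + 5·6^3 + 5·6^2 + 5·6 + 5 ↦ 5·7^5 + 5·7^4 + 5·7^3 + 5·7^2 + 5·7 + 5|_7 = 98040 ⇒ 98039

46655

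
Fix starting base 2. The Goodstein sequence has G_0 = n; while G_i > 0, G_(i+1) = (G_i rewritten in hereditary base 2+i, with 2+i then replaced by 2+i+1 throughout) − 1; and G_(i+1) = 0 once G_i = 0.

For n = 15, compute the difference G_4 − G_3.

G_0 = 15. HB_2(15) = 2^(2 + 1) + 2^2 + 2 + 1. Bump = 112. G_1 = 111.
G_1 = 111. HB_3(111) = 3^(3 + 1) + 3^3 + 3. Bump = 1284. G_2 = 1283.
G_2 = 1283. HB_4(1283) = 4^(4 + 1) + 4^4 + 3. Bump = 18753. G_3 = 18752.
G_3 = 18752. HB_5(18752) = 5^(5 + 1) + 5^5 + 2. Bump = 326594. G_4 = 326593.

307841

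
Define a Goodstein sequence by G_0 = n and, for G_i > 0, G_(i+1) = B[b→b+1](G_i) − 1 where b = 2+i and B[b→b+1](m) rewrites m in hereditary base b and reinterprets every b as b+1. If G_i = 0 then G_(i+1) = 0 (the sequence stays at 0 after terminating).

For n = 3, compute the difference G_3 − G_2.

(0) 3|_2 = 2 + 1 ↦ 3 + 1|_3 = 4 ⇒ 3
(1) 3|_3 = 3 ↦ 4|_4 = 4 ⇒ 3
(2) 3|_4 = 3 ↦ 3|_5 = 3 ⇒ 2

-1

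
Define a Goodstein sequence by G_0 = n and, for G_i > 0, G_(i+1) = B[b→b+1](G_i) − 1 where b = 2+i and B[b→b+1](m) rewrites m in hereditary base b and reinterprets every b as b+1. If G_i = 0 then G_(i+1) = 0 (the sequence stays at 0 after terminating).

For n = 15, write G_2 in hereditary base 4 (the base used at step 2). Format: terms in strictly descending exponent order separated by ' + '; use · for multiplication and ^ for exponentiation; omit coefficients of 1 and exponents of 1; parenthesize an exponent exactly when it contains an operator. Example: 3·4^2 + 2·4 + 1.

4^(4 + 1) + 4^4 + 3

base 2: 15 = 2^(2 + 1) + 2^2 + 2 + 1; at 3: 3^(3 + 1) + 3^3 + 3 + 1 = 112; next = 111
base 3: 111 = 3^(3 + 1) + 3^3 + 3; at 4: 4^(4 + 1) + 4^4 + 4 = 1284; next = 1283
base 4: 1283 = 4^(4 + 1) + 4^4 + 3; at 5: 5^(5 + 1) + 5^5 + 3 = 18753; next = 18752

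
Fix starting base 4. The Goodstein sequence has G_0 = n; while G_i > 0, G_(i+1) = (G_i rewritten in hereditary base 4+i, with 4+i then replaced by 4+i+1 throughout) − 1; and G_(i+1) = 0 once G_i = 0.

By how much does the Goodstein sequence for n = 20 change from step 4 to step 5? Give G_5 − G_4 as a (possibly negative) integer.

16

G_0 = 20. HB_4(20) = 4^2 + 4. Bump = 30. G_1 = 29.
G_1 = 29. HB_5(29) = 5^2 + 4. Bump = 40. G_2 = 39.
G_2 = 39. HB_6(39) = 6^2 + 3. Bump = 52. G_3 = 51.
G_3 = 51. HB_7(51) = 7^2 + 2. Bump = 66. G_4 = 65.
G_4 = 65. HB_8(65) = 8^2 + 1. Bump = 82. G_5 = 81.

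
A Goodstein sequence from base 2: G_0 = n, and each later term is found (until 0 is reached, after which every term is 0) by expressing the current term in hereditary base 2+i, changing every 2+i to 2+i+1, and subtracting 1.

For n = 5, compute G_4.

775

G_0=5  [base 2] 2^2 + 1  →[2↦3]→  3^3 + 1 = 28  −1 ⇒ G_1=27
G_1=27  [base 3] 3^3  →[3↦4]→  4^4 = 256  −1 ⇒ G_2=255
G_2=255  [base 4] 3·4^3 + 3·4^2 + 3·4 + 3  →[4↦5]→  3·5^3 + 3·5^2 + 3·5 + 3 = 468  −1 ⇒ G_3=467
G_3=467  [base 5] 3·5^3 + 3·5^2 + 3·5 + 2  →[5↦6]→  3·6^3 + 3·6^2 + 3·6 + 2 = 776  −1 ⇒ G_4=775
G_4=775  [base 6] 3·6^3 + 3·6^2 + 3·6 + 1  →[6↦7]→  3·7^3 + 3·7^2 + 3·7 + 1 = 1198  −1 ⇒ G_5=1197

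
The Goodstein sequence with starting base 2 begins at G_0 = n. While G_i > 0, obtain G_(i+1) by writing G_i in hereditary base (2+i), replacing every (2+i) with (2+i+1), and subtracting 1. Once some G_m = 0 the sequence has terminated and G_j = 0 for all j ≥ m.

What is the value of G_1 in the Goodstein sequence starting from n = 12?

107

12 —HB2→ 2^(2 + 1) + 2^2 —bump→ 3^(3 + 1) + 3^3 = 108 —(−1)→ 107
107 —HB3→ 3^(3 + 1) + 2·3^2 + 2·3 + 2 —bump→ 4^(4 + 1) + 2·4^2 + 2·4 + 2 = 1066 —(−1)→ 1065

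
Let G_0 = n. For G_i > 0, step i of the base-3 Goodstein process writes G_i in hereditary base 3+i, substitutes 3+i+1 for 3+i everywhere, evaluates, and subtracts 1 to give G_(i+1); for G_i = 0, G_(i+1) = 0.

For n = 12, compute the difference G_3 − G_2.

step 0: 12 = 3^2 + 3; sub 4 for 3: 4^2 + 4; = 20; G_1 = 20−1 = 19
step 1: 19 = 4^2 + 3; sub 5 for 4: 5^2 + 3; = 28; G_2 = 28−1 = 27
step 2: 27 = 5^2 + 2; sub 6 for 5: 6^2 + 2; = 38; G_3 = 38−1 = 37

10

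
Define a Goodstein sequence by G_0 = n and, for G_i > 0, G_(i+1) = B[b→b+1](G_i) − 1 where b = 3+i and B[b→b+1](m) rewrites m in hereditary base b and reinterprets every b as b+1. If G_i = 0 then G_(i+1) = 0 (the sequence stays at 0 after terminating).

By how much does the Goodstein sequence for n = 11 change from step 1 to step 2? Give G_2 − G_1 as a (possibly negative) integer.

base 3: 11 = 3^2 + 2; at 4: 4^2 + 2 = 18; next = 17
base 4: 17 = 4^2 + 1; at 5: 5^2 + 1 = 26; next = 25

8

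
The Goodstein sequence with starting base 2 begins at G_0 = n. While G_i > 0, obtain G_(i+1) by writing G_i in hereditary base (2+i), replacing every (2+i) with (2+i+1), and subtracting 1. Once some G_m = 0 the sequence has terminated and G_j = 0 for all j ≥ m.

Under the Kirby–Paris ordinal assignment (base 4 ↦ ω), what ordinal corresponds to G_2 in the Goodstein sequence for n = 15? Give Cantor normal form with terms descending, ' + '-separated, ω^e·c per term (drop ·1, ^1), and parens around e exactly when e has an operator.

ω^(ω + 1) + ω^ω + 3

15 —HB2→ 2^(2 + 1) + 2^2 + 2 + 1 —bump→ 3^(3 + 1) + 3^3 + 3 + 1 = 112 —(−1)→ 111
111 —HB3→ 3^(3 + 1) + 3^3 + 3 —bump→ 4^(4 + 1) + 4^4 + 4 = 1284 —(−1)→ 1283
1283 —HB4→ 4^(4 + 1) + 4^4 + 3 —bump→ 5^(5 + 1) + 5^5 + 3 = 18753 —(−1)→ 18752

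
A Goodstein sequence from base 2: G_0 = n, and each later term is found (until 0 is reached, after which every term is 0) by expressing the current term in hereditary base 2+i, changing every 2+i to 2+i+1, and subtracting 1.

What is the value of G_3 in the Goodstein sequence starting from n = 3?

base 2: 3 = 2 + 1; at 3: 3 + 1 = 4; next = 3
base 3: 3 = 3; at 4: 4 = 4; next = 3
base 4: 3 = 3; at 5: 3 = 3; next = 2
base 5: 2 = 2; at 6: 2 = 2; next = 1

2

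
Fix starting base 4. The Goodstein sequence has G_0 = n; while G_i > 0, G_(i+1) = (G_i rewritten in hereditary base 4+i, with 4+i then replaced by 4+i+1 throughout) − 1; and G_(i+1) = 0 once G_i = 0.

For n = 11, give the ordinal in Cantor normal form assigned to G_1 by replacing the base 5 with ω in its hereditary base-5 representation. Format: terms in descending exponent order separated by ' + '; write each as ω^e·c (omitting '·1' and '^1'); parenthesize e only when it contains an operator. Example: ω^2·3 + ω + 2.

ω·2 + 2

11 —HB4→ 2·4 + 3 —bump→ 2·5 + 3 = 13 —(−1)→ 12
12 —HB5→ 2·5 + 2 —bump→ 2·6 + 2 = 14 —(−1)→ 13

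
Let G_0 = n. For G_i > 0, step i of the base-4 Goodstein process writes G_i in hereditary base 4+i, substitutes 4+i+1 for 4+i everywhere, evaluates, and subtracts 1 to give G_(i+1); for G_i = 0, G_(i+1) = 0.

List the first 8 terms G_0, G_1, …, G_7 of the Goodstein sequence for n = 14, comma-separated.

14, 16, 18, 20, 21, 22, 23, 24

base 4: 14 = 3·4 + 2; at 5: 3·5 + 2 = 17; next = 16
base 5: 16 = 3·5 + 1; at 6: 3·6 + 1 = 19; next = 18
base 6: 18 = 3·6; at 7: 3·7 = 21; next = 20
base 7: 20 = 2·7 + 6; at 8: 2·8 + 6 = 22; next = 21
base 8: 21 = 2·8 + 5; at 9: 2·9 + 5 = 23; next = 22
base 9: 22 = 2·9 + 4; at 10: 2·10 + 4 = 24; next = 23
base 10: 23 = 2·10 + 3; at 11: 2·11 + 3 = 25; next = 24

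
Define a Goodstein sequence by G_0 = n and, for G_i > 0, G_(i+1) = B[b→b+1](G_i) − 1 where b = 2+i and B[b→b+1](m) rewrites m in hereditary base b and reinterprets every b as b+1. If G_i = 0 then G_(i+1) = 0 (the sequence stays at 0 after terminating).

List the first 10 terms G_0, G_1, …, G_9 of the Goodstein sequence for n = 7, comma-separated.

7, 30, 259, 3127, 46657, 823543, 16777215, 37665879, 77777775, 150051213

7 —HB2→ 2^2 + 2 + 1 —bump→ 3^3 + 3 + 1 = 31 —(−1)→ 30
30 —HB3→ 3^3 + 3 —bump→ 4^4 + 4 = 260 —(−1)→ 259
259 —HB4→ 4^4 + 3 —bump→ 5^5 + 3 = 3128 —(−1)→ 3127
3127 —HB5→ 5^5 + 2 —bump→ 6^6 + 2 = 46658 —(−1)→ 46657
46657 —HB6→ 6^6 + 1 —bump→ 7^7 + 1 = 823544 —(−1)→ 823543
823543 —HB7→ 7^7 —bump→ 8^8 = 16777216 —(−1)→ 16777215
16777215 —HB8→ 7·8^7 + 7·8^6 + 7·8^5 + 7·8^4 + 7·8^3 + 7·8^2 + 7·8 + 7 —bump→ 7·9^7 + 7·9^6 + 7·9^5 + 7·9^4 + 7·9^3 + 7·9^2 + 7·9 + 7 = 37665880 —(−1)→ 37665879
37665879 —HB9→ 7·9^7 + 7·9^6 + 7·9^5 + 7·9^4 + 7·9^3 + 7·9^2 + 7·9 + 6 —bump→ 7·10^7 + 7·10^6 + 7·10^5 + 7·10^4 + 7·10^3 + 7·10^2 + 7·10 + 6 = 77777776 —(−1)→ 77777775
77777775 —HB10→ 7·10^7 + 7·10^6 + 7·10^5 + 7·10^4 + 7·10^3 + 7·10^2 + 7·10 + 5 —bump→ 7·11^7 + 7·11^6 + 7·11^5 + 7·11^4 + 7·11^3 + 7·11^2 + 7·11 + 5 = 150051214 —(−1)→ 150051213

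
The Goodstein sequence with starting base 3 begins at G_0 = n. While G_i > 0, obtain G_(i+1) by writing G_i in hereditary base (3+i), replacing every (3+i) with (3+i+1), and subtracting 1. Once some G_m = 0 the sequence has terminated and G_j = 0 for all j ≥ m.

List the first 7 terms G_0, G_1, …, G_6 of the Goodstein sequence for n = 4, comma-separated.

4 —HB3→ 3 + 1 —bump→ 4 + 1 = 5 —(−1)→ 4
4 —HB4→ 4 —bump→ 5 = 5 —(−1)→ 4
4 —HB5→ 4 —bump→ 4 = 4 —(−1)→ 3
3 —HB6→ 3 —bump→ 3 = 3 —(−1)→ 2
2 —HB7→ 2 —bump→ 2 = 2 —(−1)→ 1
1 —HB8→ 1 —bump→ 1 = 1 —(−1)→ 0

4, 4, 4, 3, 2, 1, 0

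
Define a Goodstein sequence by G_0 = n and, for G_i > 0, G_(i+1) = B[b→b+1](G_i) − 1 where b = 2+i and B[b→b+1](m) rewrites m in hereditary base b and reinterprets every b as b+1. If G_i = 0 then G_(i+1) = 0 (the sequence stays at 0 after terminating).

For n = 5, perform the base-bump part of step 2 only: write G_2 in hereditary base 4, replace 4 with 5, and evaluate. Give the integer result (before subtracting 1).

5 —HB2→ 2^2 + 1 —bump→ 3^3 + 1 = 28 —(−1)→ 27
27 —HB3→ 3^3 —bump→ 4^4 = 256 —(−1)→ 255

468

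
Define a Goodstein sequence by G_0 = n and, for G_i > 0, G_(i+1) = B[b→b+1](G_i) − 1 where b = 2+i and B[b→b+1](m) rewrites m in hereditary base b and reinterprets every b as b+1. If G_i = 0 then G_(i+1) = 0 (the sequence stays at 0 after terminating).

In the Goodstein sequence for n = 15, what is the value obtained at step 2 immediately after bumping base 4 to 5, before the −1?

18753

step 0: 15 = 2^(2 + 1) + 2^2 + 2 + 1; sub 3 for 2: 3^(3 + 1) + 3^3 + 3 + 1; = 112; G_1 = 112−1 = 111
step 1: 111 = 3^(3 + 1) + 3^3 + 3; sub 4 for 3: 4^(4 + 1) + 4^4 + 4; = 1284; G_2 = 1284−1 = 1283
step 2: 1283 = 4^(4 + 1) + 4^4 + 3; sub 5 for 4: 5^(5 + 1) + 5^5 + 3; = 18753; G_3 = 18753−1 = 18752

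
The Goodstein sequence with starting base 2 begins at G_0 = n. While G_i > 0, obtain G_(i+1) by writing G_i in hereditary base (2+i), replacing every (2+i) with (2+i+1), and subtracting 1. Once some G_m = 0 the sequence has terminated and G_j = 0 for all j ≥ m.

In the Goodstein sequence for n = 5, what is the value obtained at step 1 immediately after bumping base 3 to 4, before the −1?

256

base 2: 5 = 2^2 + 1; at 3: 3^3 + 1 = 28; next = 27
base 3: 27 = 3^3; at 4: 4^4 = 256; next = 255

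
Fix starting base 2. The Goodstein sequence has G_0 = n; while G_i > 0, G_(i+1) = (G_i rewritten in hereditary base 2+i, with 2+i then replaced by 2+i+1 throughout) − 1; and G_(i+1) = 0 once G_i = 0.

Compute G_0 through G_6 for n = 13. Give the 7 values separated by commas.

base 2: 13 = 2^(2 + 1) + 2^2 + 1; at 3: 3^(3 + 1) + 3^3 + 1 = 109; next = 108
base 3: 108 = 3^(3 + 1) + 3^3; at 4: 4^(4 + 1) + 4^4 = 1280; next = 1279
base 4: 1279 = 4^(4 + 1) + 3·4^3 + 3·4^2 + 3·4 + 3; at 5: 5^(5 + 1) + 3·5^3 + 3·5^2 + 3·5 + 3 = 16093; next = 16092
base 5: 16092 = 5^(5 + 1) + 3·5^3 + 3·5^2 + 3·5 + 2; at 6: 6^(6 + 1) + 3·6^3 + 3·6^2 + 3·6 + 2 = 280712; next = 280711
base 6: 280711 = 6^(6 + 1) + 3·6^3 + 3·6^2 + 3·6 + 1; at 7: 7^(7 + 1) + 3·7^3 + 3·7^2 + 3·7 + 1 = 5765999; next = 5765998
base 7: 5765998 = 7^(7 + 1) + 3·7^3 + 3·7^2 + 3·7; at 8: 8^(8 + 1) + 3·8^3 + 3·8^2 + 3·8 = 134219480; next = 134219479

13, 108, 1279, 16092, 280711, 5765998, 134219479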